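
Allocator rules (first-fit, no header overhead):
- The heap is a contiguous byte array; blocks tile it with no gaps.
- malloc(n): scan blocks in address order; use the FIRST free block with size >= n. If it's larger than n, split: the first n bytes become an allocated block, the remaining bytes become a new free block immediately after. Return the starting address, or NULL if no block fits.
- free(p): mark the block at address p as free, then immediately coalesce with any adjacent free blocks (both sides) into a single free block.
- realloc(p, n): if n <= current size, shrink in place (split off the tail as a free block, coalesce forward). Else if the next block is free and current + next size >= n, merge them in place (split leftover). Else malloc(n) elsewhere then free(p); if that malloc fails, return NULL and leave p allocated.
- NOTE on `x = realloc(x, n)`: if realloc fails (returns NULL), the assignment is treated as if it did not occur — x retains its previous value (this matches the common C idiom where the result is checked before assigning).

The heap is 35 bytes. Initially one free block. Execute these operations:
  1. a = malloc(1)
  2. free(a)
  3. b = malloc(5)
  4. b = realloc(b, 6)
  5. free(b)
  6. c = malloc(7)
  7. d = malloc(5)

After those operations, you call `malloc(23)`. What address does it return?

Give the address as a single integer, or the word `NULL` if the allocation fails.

Answer: 12

Derivation:
Op 1: a = malloc(1) -> a = 0; heap: [0-0 ALLOC][1-34 FREE]
Op 2: free(a) -> (freed a); heap: [0-34 FREE]
Op 3: b = malloc(5) -> b = 0; heap: [0-4 ALLOC][5-34 FREE]
Op 4: b = realloc(b, 6) -> b = 0; heap: [0-5 ALLOC][6-34 FREE]
Op 5: free(b) -> (freed b); heap: [0-34 FREE]
Op 6: c = malloc(7) -> c = 0; heap: [0-6 ALLOC][7-34 FREE]
Op 7: d = malloc(5) -> d = 7; heap: [0-6 ALLOC][7-11 ALLOC][12-34 FREE]
malloc(23): first-fit scan over [0-6 ALLOC][7-11 ALLOC][12-34 FREE] -> 12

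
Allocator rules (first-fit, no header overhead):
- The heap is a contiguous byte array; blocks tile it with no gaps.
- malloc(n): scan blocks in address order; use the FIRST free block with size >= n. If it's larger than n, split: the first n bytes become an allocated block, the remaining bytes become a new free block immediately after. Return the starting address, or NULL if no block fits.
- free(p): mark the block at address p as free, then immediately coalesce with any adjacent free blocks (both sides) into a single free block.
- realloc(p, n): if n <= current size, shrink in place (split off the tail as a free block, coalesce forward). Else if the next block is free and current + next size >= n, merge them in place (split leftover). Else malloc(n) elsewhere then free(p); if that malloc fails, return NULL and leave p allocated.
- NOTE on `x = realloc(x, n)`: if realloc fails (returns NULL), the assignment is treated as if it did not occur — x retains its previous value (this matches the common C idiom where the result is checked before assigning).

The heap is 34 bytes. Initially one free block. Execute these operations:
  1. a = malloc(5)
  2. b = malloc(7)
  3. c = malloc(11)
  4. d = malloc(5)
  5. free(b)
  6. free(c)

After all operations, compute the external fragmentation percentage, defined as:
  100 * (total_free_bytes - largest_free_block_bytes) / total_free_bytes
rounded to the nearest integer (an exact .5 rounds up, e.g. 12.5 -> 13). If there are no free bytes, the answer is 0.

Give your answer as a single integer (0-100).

Op 1: a = malloc(5) -> a = 0; heap: [0-4 ALLOC][5-33 FREE]
Op 2: b = malloc(7) -> b = 5; heap: [0-4 ALLOC][5-11 ALLOC][12-33 FREE]
Op 3: c = malloc(11) -> c = 12; heap: [0-4 ALLOC][5-11 ALLOC][12-22 ALLOC][23-33 FREE]
Op 4: d = malloc(5) -> d = 23; heap: [0-4 ALLOC][5-11 ALLOC][12-22 ALLOC][23-27 ALLOC][28-33 FREE]
Op 5: free(b) -> (freed b); heap: [0-4 ALLOC][5-11 FREE][12-22 ALLOC][23-27 ALLOC][28-33 FREE]
Op 6: free(c) -> (freed c); heap: [0-4 ALLOC][5-22 FREE][23-27 ALLOC][28-33 FREE]
Free blocks: [18 6] total_free=24 largest=18 -> 100*(24-18)/24 = 600/24 = 25

Answer: 25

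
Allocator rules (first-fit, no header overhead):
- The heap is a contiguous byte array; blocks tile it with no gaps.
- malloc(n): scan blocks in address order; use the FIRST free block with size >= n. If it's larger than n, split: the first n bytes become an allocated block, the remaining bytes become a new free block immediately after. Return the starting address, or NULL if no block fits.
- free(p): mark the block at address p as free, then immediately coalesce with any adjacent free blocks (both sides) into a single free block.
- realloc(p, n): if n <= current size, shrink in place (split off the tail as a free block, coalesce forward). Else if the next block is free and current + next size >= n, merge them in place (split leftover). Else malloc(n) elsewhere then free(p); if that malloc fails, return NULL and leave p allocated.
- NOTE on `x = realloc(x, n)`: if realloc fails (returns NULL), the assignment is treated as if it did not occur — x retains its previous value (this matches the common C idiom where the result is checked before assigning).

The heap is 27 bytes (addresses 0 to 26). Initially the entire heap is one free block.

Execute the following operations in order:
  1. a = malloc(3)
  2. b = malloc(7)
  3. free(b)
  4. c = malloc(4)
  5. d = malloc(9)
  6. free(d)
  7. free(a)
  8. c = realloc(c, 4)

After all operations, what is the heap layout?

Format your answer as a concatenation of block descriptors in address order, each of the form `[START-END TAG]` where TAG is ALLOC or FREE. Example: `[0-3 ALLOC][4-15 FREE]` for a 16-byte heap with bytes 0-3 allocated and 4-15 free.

Answer: [0-2 FREE][3-6 ALLOC][7-26 FREE]

Derivation:
Op 1: a = malloc(3) -> a = 0; heap: [0-2 ALLOC][3-26 FREE]
Op 2: b = malloc(7) -> b = 3; heap: [0-2 ALLOC][3-9 ALLOC][10-26 FREE]
Op 3: free(b) -> (freed b); heap: [0-2 ALLOC][3-26 FREE]
Op 4: c = malloc(4) -> c = 3; heap: [0-2 ALLOC][3-6 ALLOC][7-26 FREE]
Op 5: d = malloc(9) -> d = 7; heap: [0-2 ALLOC][3-6 ALLOC][7-15 ALLOC][16-26 FREE]
Op 6: free(d) -> (freed d); heap: [0-2 ALLOC][3-6 ALLOC][7-26 FREE]
Op 7: free(a) -> (freed a); heap: [0-2 FREE][3-6 ALLOC][7-26 FREE]
Op 8: c = realloc(c, 4) -> c = 3; heap: [0-2 FREE][3-6 ALLOC][7-26 FREE]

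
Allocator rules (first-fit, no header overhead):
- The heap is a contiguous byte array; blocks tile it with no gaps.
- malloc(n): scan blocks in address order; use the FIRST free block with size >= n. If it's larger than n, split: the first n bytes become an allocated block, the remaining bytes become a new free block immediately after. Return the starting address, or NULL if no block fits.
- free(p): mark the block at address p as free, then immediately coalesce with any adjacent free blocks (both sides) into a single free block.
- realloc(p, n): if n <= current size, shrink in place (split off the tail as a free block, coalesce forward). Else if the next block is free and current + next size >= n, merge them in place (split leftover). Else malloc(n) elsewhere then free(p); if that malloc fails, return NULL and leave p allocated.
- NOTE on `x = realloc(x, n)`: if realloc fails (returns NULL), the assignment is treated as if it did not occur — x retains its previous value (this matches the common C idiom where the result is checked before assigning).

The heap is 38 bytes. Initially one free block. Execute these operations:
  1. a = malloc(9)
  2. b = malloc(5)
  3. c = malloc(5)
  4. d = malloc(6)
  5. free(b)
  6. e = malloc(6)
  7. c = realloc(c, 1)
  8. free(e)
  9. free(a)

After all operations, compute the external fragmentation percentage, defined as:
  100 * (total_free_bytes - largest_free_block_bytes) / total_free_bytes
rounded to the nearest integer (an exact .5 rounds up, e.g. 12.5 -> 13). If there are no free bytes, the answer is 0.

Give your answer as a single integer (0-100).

Op 1: a = malloc(9) -> a = 0; heap: [0-8 ALLOC][9-37 FREE]
Op 2: b = malloc(5) -> b = 9; heap: [0-8 ALLOC][9-13 ALLOC][14-37 FREE]
Op 3: c = malloc(5) -> c = 14; heap: [0-8 ALLOC][9-13 ALLOC][14-18 ALLOC][19-37 FREE]
Op 4: d = malloc(6) -> d = 19; heap: [0-8 ALLOC][9-13 ALLOC][14-18 ALLOC][19-24 ALLOC][25-37 FREE]
Op 5: free(b) -> (freed b); heap: [0-8 ALLOC][9-13 FREE][14-18 ALLOC][19-24 ALLOC][25-37 FREE]
Op 6: e = malloc(6) -> e = 25; heap: [0-8 ALLOC][9-13 FREE][14-18 ALLOC][19-24 ALLOC][25-30 ALLOC][31-37 FREE]
Op 7: c = realloc(c, 1) -> c = 14; heap: [0-8 ALLOC][9-13 FREE][14-14 ALLOC][15-18 FREE][19-24 ALLOC][25-30 ALLOC][31-37 FREE]
Op 8: free(e) -> (freed e); heap: [0-8 ALLOC][9-13 FREE][14-14 ALLOC][15-18 FREE][19-24 ALLOC][25-37 FREE]
Op 9: free(a) -> (freed a); heap: [0-13 FREE][14-14 ALLOC][15-18 FREE][19-24 ALLOC][25-37 FREE]
Free blocks: [14 4 13] total_free=31 largest=14 -> 100*(31-14)/31 = 1700/31 ≈ 54.839 -> rounds to 55

Answer: 55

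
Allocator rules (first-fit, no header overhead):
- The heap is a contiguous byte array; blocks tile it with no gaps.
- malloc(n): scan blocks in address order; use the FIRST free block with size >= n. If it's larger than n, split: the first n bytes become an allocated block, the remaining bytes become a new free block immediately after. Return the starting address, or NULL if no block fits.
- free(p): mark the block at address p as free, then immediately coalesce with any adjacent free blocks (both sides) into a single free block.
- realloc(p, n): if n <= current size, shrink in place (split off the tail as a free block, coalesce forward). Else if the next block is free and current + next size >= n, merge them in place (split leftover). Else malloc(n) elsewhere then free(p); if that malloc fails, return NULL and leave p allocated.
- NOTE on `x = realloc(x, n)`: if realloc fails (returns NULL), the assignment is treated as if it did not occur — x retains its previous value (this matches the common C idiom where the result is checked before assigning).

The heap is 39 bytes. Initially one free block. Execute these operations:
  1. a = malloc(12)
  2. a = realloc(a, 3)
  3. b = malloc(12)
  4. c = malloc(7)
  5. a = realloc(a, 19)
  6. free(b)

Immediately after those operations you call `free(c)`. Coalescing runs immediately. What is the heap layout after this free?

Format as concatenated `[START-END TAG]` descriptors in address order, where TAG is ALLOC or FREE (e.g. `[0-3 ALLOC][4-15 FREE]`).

Op 1: a = malloc(12) -> a = 0; heap: [0-11 ALLOC][12-38 FREE]
Op 2: a = realloc(a, 3) -> a = 0; heap: [0-2 ALLOC][3-38 FREE]
Op 3: b = malloc(12) -> b = 3; heap: [0-2 ALLOC][3-14 ALLOC][15-38 FREE]
Op 4: c = malloc(7) -> c = 15; heap: [0-2 ALLOC][3-14 ALLOC][15-21 ALLOC][22-38 FREE]
Op 5: a = realloc(a, 19) -> NULL (a unchanged); heap: [0-2 ALLOC][3-14 ALLOC][15-21 ALLOC][22-38 FREE]
Op 6: free(b) -> (freed b); heap: [0-2 ALLOC][3-14 FREE][15-21 ALLOC][22-38 FREE]
free(c): c = 15 -> block [15-21 ALLOC]; mark free, coalesce with adjacent free neighbors -> [0-2 ALLOC][3-38 FREE]

Answer: [0-2 ALLOC][3-38 FREE]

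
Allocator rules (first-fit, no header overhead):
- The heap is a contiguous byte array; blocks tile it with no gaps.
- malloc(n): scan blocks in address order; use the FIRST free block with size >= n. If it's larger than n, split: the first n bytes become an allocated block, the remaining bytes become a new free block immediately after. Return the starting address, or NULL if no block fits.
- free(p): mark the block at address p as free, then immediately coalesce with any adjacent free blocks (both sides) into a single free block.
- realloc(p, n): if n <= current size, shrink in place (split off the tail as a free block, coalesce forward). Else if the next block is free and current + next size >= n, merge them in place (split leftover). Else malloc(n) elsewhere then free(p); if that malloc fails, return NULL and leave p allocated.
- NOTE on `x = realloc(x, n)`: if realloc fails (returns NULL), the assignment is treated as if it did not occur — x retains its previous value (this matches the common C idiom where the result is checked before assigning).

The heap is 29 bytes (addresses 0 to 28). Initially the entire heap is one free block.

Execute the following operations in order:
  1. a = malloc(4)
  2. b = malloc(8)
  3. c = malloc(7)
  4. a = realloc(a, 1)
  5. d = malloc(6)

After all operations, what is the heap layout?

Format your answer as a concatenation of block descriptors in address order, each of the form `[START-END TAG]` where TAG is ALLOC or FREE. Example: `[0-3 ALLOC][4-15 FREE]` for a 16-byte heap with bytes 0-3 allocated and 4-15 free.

Answer: [0-0 ALLOC][1-3 FREE][4-11 ALLOC][12-18 ALLOC][19-24 ALLOC][25-28 FREE]

Derivation:
Op 1: a = malloc(4) -> a = 0; heap: [0-3 ALLOC][4-28 FREE]
Op 2: b = malloc(8) -> b = 4; heap: [0-3 ALLOC][4-11 ALLOC][12-28 FREE]
Op 3: c = malloc(7) -> c = 12; heap: [0-3 ALLOC][4-11 ALLOC][12-18 ALLOC][19-28 FREE]
Op 4: a = realloc(a, 1) -> a = 0; heap: [0-0 ALLOC][1-3 FREE][4-11 ALLOC][12-18 ALLOC][19-28 FREE]
Op 5: d = malloc(6) -> d = 19; heap: [0-0 ALLOC][1-3 FREE][4-11 ALLOC][12-18 ALLOC][19-24 ALLOC][25-28 FREE]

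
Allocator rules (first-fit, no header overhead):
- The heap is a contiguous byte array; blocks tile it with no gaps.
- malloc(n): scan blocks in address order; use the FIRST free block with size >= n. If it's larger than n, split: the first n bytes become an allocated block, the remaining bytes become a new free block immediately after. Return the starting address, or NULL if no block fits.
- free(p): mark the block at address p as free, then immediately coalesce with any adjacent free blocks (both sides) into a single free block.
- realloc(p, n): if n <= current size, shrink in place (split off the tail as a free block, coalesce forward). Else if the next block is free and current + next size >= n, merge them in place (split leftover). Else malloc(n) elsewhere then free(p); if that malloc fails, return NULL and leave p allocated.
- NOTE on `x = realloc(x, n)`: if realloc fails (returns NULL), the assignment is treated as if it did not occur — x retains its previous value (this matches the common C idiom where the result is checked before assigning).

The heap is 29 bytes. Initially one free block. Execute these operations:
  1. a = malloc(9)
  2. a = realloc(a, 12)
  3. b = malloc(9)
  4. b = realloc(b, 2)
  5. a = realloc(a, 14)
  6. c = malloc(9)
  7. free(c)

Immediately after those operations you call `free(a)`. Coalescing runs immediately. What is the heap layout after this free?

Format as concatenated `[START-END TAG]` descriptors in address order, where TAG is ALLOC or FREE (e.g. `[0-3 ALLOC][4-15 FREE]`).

Op 1: a = malloc(9) -> a = 0; heap: [0-8 ALLOC][9-28 FREE]
Op 2: a = realloc(a, 12) -> a = 0; heap: [0-11 ALLOC][12-28 FREE]
Op 3: b = malloc(9) -> b = 12; heap: [0-11 ALLOC][12-20 ALLOC][21-28 FREE]
Op 4: b = realloc(b, 2) -> b = 12; heap: [0-11 ALLOC][12-13 ALLOC][14-28 FREE]
Op 5: a = realloc(a, 14) -> a = 14; heap: [0-11 FREE][12-13 ALLOC][14-27 ALLOC][28-28 FREE]
Op 6: c = malloc(9) -> c = 0; heap: [0-8 ALLOC][9-11 FREE][12-13 ALLOC][14-27 ALLOC][28-28 FREE]
Op 7: free(c) -> (freed c); heap: [0-11 FREE][12-13 ALLOC][14-27 ALLOC][28-28 FREE]
free(a): a = 14 -> block [14-27 ALLOC]; mark free, coalesce with adjacent free neighbors -> [0-11 FREE][12-13 ALLOC][14-28 FREE]

Answer: [0-11 FREE][12-13 ALLOC][14-28 FREE]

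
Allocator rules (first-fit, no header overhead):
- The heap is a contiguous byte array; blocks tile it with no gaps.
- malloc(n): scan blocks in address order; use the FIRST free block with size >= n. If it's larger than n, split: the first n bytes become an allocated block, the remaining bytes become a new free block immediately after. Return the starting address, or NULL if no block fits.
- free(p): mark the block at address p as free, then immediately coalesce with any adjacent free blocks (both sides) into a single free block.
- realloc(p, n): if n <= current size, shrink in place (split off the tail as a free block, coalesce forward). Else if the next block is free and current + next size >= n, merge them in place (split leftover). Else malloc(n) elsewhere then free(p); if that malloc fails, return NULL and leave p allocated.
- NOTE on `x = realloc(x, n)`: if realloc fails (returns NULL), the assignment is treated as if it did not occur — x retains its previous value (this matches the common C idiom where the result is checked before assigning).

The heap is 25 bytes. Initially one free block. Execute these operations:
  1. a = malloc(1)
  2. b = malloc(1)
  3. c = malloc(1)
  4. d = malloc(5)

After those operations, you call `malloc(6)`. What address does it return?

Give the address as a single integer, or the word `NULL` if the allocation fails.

Answer: 8

Derivation:
Op 1: a = malloc(1) -> a = 0; heap: [0-0 ALLOC][1-24 FREE]
Op 2: b = malloc(1) -> b = 1; heap: [0-0 ALLOC][1-1 ALLOC][2-24 FREE]
Op 3: c = malloc(1) -> c = 2; heap: [0-0 ALLOC][1-1 ALLOC][2-2 ALLOC][3-24 FREE]
Op 4: d = malloc(5) -> d = 3; heap: [0-0 ALLOC][1-1 ALLOC][2-2 ALLOC][3-7 ALLOC][8-24 FREE]
malloc(6): first-fit scan over [0-0 ALLOC][1-1 ALLOC][2-2 ALLOC][3-7 ALLOC][8-24 FREE] -> 8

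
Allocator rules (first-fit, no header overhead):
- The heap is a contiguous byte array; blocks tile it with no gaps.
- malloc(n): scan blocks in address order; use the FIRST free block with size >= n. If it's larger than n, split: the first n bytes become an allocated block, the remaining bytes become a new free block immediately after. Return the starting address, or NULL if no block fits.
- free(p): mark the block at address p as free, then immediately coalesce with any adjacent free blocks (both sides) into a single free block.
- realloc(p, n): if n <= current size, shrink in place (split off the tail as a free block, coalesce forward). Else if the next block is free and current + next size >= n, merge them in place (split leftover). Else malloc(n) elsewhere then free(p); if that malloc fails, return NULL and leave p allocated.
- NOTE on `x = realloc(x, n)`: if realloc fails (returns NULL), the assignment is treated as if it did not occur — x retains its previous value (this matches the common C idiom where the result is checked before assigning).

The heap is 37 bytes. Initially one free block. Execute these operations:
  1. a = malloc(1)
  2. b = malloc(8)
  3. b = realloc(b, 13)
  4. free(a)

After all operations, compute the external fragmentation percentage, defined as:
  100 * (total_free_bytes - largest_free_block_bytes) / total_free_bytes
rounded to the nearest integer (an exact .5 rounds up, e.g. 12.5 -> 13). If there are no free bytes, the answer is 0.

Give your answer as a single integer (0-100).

Answer: 4

Derivation:
Op 1: a = malloc(1) -> a = 0; heap: [0-0 ALLOC][1-36 FREE]
Op 2: b = malloc(8) -> b = 1; heap: [0-0 ALLOC][1-8 ALLOC][9-36 FREE]
Op 3: b = realloc(b, 13) -> b = 1; heap: [0-0 ALLOC][1-13 ALLOC][14-36 FREE]
Op 4: free(a) -> (freed a); heap: [0-0 FREE][1-13 ALLOC][14-36 FREE]
Free blocks: [1 23] total_free=24 largest=23 -> 100*(24-23)/24 = 100/24 ≈ 4.167 -> rounds to 4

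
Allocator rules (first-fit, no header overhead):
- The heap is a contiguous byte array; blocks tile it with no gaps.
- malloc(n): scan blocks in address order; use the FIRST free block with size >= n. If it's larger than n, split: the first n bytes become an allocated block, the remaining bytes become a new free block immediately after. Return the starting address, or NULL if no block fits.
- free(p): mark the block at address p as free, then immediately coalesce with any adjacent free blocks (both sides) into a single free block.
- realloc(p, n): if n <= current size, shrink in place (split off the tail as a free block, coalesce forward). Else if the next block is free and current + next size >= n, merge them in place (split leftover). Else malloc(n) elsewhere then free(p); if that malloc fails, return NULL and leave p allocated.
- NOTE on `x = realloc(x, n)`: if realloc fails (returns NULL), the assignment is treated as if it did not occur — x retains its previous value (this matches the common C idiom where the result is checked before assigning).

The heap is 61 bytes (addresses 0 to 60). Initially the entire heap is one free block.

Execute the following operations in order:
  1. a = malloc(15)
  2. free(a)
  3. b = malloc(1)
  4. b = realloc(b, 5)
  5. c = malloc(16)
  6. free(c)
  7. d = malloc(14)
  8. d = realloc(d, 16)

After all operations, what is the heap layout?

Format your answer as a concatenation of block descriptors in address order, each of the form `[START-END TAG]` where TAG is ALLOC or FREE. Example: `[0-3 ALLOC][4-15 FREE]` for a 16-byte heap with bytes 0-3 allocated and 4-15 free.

Answer: [0-4 ALLOC][5-20 ALLOC][21-60 FREE]

Derivation:
Op 1: a = malloc(15) -> a = 0; heap: [0-14 ALLOC][15-60 FREE]
Op 2: free(a) -> (freed a); heap: [0-60 FREE]
Op 3: b = malloc(1) -> b = 0; heap: [0-0 ALLOC][1-60 FREE]
Op 4: b = realloc(b, 5) -> b = 0; heap: [0-4 ALLOC][5-60 FREE]
Op 5: c = malloc(16) -> c = 5; heap: [0-4 ALLOC][5-20 ALLOC][21-60 FREE]
Op 6: free(c) -> (freed c); heap: [0-4 ALLOC][5-60 FREE]
Op 7: d = malloc(14) -> d = 5; heap: [0-4 ALLOC][5-18 ALLOC][19-60 FREE]
Op 8: d = realloc(d, 16) -> d = 5; heap: [0-4 ALLOC][5-20 ALLOC][21-60 FREE]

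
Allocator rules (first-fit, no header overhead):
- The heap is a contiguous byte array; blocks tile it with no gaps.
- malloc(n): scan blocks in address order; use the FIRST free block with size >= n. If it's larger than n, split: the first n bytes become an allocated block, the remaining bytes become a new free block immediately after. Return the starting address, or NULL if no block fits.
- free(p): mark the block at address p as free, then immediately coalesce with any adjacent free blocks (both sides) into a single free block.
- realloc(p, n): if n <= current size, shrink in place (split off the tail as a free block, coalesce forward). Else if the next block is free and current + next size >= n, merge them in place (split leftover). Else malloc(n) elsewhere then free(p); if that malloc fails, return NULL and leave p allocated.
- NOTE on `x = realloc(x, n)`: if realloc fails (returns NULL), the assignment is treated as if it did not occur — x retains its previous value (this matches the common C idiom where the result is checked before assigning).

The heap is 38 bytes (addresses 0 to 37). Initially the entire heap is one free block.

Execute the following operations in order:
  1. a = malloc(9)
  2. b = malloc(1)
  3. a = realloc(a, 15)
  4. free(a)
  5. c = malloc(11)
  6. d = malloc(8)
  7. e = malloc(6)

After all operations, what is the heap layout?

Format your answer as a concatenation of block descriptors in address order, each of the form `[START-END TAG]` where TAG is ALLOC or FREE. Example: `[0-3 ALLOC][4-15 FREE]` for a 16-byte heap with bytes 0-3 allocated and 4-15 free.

Answer: [0-7 ALLOC][8-8 FREE][9-9 ALLOC][10-20 ALLOC][21-26 ALLOC][27-37 FREE]

Derivation:
Op 1: a = malloc(9) -> a = 0; heap: [0-8 ALLOC][9-37 FREE]
Op 2: b = malloc(1) -> b = 9; heap: [0-8 ALLOC][9-9 ALLOC][10-37 FREE]
Op 3: a = realloc(a, 15) -> a = 10; heap: [0-8 FREE][9-9 ALLOC][10-24 ALLOC][25-37 FREE]
Op 4: free(a) -> (freed a); heap: [0-8 FREE][9-9 ALLOC][10-37 FREE]
Op 5: c = malloc(11) -> c = 10; heap: [0-8 FREE][9-9 ALLOC][10-20 ALLOC][21-37 FREE]
Op 6: d = malloc(8) -> d = 0; heap: [0-7 ALLOC][8-8 FREE][9-9 ALLOC][10-20 ALLOC][21-37 FREE]
Op 7: e = malloc(6) -> e = 21; heap: [0-7 ALLOC][8-8 FREE][9-9 ALLOC][10-20 ALLOC][21-26 ALLOC][27-37 FREE]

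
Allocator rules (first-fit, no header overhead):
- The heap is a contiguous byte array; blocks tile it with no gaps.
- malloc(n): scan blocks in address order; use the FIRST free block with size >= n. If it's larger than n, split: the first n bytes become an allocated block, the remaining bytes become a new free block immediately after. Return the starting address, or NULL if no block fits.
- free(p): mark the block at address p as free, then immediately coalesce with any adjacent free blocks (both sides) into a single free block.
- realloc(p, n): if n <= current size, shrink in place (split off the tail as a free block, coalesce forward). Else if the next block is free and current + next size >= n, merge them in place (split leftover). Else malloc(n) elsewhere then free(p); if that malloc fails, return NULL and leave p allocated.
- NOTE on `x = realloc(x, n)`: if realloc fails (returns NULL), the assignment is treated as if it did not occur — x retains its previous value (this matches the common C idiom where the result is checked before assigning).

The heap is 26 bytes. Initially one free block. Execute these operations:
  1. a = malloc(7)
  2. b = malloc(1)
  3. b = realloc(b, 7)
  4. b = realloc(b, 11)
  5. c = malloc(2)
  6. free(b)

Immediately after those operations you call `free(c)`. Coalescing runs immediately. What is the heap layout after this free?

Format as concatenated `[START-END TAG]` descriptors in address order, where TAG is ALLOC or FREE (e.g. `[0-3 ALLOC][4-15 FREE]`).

Op 1: a = malloc(7) -> a = 0; heap: [0-6 ALLOC][7-25 FREE]
Op 2: b = malloc(1) -> b = 7; heap: [0-6 ALLOC][7-7 ALLOC][8-25 FREE]
Op 3: b = realloc(b, 7) -> b = 7; heap: [0-6 ALLOC][7-13 ALLOC][14-25 FREE]
Op 4: b = realloc(b, 11) -> b = 7; heap: [0-6 ALLOC][7-17 ALLOC][18-25 FREE]
Op 5: c = malloc(2) -> c = 18; heap: [0-6 ALLOC][7-17 ALLOC][18-19 ALLOC][20-25 FREE]
Op 6: free(b) -> (freed b); heap: [0-6 ALLOC][7-17 FREE][18-19 ALLOC][20-25 FREE]
free(c): c = 18 -> block [18-19 ALLOC]; mark free, coalesce with adjacent free neighbors -> [0-6 ALLOC][7-25 FREE]

Answer: [0-6 ALLOC][7-25 FREE]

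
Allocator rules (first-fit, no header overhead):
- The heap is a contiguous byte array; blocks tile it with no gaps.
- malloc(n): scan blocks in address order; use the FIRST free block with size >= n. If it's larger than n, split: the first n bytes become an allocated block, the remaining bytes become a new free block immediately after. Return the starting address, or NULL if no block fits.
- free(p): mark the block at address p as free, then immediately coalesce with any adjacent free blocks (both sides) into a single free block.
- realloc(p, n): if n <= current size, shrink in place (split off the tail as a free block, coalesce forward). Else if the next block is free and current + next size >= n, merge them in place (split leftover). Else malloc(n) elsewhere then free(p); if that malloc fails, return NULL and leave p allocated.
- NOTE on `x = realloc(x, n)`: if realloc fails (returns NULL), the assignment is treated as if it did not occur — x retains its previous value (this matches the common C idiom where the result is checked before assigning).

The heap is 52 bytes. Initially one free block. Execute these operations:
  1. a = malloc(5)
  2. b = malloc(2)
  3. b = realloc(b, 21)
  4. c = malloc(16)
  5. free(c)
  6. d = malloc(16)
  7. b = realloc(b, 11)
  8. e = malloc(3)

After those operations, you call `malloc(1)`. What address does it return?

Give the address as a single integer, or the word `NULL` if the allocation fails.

Answer: 19

Derivation:
Op 1: a = malloc(5) -> a = 0; heap: [0-4 ALLOC][5-51 FREE]
Op 2: b = malloc(2) -> b = 5; heap: [0-4 ALLOC][5-6 ALLOC][7-51 FREE]
Op 3: b = realloc(b, 21) -> b = 5; heap: [0-4 ALLOC][5-25 ALLOC][26-51 FREE]
Op 4: c = malloc(16) -> c = 26; heap: [0-4 ALLOC][5-25 ALLOC][26-41 ALLOC][42-51 FREE]
Op 5: free(c) -> (freed c); heap: [0-4 ALLOC][5-25 ALLOC][26-51 FREE]
Op 6: d = malloc(16) -> d = 26; heap: [0-4 ALLOC][5-25 ALLOC][26-41 ALLOC][42-51 FREE]
Op 7: b = realloc(b, 11) -> b = 5; heap: [0-4 ALLOC][5-15 ALLOC][16-25 FREE][26-41 ALLOC][42-51 FREE]
Op 8: e = malloc(3) -> e = 16; heap: [0-4 ALLOC][5-15 ALLOC][16-18 ALLOC][19-25 FREE][26-41 ALLOC][42-51 FREE]
malloc(1): first-fit scan over [0-4 ALLOC][5-15 ALLOC][16-18 ALLOC][19-25 FREE][26-41 ALLOC][42-51 FREE] -> 19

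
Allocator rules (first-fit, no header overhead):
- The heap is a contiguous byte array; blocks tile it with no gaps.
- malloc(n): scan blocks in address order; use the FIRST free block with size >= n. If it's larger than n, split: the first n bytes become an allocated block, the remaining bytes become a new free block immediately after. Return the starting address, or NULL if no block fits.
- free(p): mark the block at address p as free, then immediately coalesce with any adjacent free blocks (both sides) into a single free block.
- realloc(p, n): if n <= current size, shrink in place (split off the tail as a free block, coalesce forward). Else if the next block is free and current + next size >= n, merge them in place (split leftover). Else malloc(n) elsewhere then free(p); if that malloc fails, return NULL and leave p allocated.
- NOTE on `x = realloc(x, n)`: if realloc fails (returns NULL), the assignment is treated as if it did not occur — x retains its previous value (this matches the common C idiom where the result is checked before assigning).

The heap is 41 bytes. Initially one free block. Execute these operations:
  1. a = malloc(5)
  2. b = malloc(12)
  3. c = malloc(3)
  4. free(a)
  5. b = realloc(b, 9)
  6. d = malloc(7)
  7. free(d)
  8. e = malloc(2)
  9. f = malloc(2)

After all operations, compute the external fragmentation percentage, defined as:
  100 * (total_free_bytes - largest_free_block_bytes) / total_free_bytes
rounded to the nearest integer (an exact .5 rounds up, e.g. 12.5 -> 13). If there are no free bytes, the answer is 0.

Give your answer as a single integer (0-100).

Op 1: a = malloc(5) -> a = 0; heap: [0-4 ALLOC][5-40 FREE]
Op 2: b = malloc(12) -> b = 5; heap: [0-4 ALLOC][5-16 ALLOC][17-40 FREE]
Op 3: c = malloc(3) -> c = 17; heap: [0-4 ALLOC][5-16 ALLOC][17-19 ALLOC][20-40 FREE]
Op 4: free(a) -> (freed a); heap: [0-4 FREE][5-16 ALLOC][17-19 ALLOC][20-40 FREE]
Op 5: b = realloc(b, 9) -> b = 5; heap: [0-4 FREE][5-13 ALLOC][14-16 FREE][17-19 ALLOC][20-40 FREE]
Op 6: d = malloc(7) -> d = 20; heap: [0-4 FREE][5-13 ALLOC][14-16 FREE][17-19 ALLOC][20-26 ALLOC][27-40 FREE]
Op 7: free(d) -> (freed d); heap: [0-4 FREE][5-13 ALLOC][14-16 FREE][17-19 ALLOC][20-40 FREE]
Op 8: e = malloc(2) -> e = 0; heap: [0-1 ALLOC][2-4 FREE][5-13 ALLOC][14-16 FREE][17-19 ALLOC][20-40 FREE]
Op 9: f = malloc(2) -> f = 2; heap: [0-1 ALLOC][2-3 ALLOC][4-4 FREE][5-13 ALLOC][14-16 FREE][17-19 ALLOC][20-40 FREE]
Free blocks: [1 3 21] total_free=25 largest=21 -> 100*(25-21)/25 = 400/25 = 16

Answer: 16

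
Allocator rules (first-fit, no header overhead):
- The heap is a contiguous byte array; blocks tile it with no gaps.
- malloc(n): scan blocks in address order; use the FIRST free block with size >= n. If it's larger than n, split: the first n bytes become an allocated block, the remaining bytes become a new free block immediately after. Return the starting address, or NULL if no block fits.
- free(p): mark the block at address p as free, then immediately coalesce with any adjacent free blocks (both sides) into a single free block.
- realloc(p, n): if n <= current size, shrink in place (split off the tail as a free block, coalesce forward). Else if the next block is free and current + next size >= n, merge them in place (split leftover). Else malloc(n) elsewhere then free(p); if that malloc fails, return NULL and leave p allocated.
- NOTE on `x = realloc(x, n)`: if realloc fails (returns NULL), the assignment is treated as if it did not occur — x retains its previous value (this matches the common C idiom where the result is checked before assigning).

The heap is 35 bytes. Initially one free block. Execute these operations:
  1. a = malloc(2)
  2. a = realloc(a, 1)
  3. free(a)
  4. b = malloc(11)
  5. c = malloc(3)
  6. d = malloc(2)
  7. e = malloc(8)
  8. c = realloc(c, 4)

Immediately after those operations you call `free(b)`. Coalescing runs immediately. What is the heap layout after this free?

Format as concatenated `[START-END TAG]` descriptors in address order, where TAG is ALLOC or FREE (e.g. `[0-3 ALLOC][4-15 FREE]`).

Answer: [0-13 FREE][14-15 ALLOC][16-23 ALLOC][24-27 ALLOC][28-34 FREE]

Derivation:
Op 1: a = malloc(2) -> a = 0; heap: [0-1 ALLOC][2-34 FREE]
Op 2: a = realloc(a, 1) -> a = 0; heap: [0-0 ALLOC][1-34 FREE]
Op 3: free(a) -> (freed a); heap: [0-34 FREE]
Op 4: b = malloc(11) -> b = 0; heap: [0-10 ALLOC][11-34 FREE]
Op 5: c = malloc(3) -> c = 11; heap: [0-10 ALLOC][11-13 ALLOC][14-34 FREE]
Op 6: d = malloc(2) -> d = 14; heap: [0-10 ALLOC][11-13 ALLOC][14-15 ALLOC][16-34 FREE]
Op 7: e = malloc(8) -> e = 16; heap: [0-10 ALLOC][11-13 ALLOC][14-15 ALLOC][16-23 ALLOC][24-34 FREE]
Op 8: c = realloc(c, 4) -> c = 24; heap: [0-10 ALLOC][11-13 FREE][14-15 ALLOC][16-23 ALLOC][24-27 ALLOC][28-34 FREE]
free(b): b = 0 -> block [0-10 ALLOC]; mark free, coalesce with adjacent free neighbors -> [0-13 FREE][14-15 ALLOC][16-23 ALLOC][24-27 ALLOC][28-34 FREE]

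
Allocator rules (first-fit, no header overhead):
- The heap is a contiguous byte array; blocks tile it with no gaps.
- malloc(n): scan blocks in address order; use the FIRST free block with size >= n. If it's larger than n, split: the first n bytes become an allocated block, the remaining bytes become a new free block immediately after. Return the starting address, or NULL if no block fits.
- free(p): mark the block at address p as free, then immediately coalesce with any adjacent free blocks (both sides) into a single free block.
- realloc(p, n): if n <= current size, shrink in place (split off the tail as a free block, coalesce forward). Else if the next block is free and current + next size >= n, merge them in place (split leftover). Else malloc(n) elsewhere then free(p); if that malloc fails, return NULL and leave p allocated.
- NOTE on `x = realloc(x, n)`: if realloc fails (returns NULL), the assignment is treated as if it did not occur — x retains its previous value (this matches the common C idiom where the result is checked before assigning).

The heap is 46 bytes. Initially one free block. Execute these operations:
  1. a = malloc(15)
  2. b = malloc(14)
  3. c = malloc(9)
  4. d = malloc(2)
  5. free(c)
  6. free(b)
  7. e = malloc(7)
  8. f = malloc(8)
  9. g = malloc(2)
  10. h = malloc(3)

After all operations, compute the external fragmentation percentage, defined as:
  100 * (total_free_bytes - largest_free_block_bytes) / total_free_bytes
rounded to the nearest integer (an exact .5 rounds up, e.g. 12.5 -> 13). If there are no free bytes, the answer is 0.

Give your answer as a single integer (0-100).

Op 1: a = malloc(15) -> a = 0; heap: [0-14 ALLOC][15-45 FREE]
Op 2: b = malloc(14) -> b = 15; heap: [0-14 ALLOC][15-28 ALLOC][29-45 FREE]
Op 3: c = malloc(9) -> c = 29; heap: [0-14 ALLOC][15-28 ALLOC][29-37 ALLOC][38-45 FREE]
Op 4: d = malloc(2) -> d = 38; heap: [0-14 ALLOC][15-28 ALLOC][29-37 ALLOC][38-39 ALLOC][40-45 FREE]
Op 5: free(c) -> (freed c); heap: [0-14 ALLOC][15-28 ALLOC][29-37 FREE][38-39 ALLOC][40-45 FREE]
Op 6: free(b) -> (freed b); heap: [0-14 ALLOC][15-37 FREE][38-39 ALLOC][40-45 FREE]
Op 7: e = malloc(7) -> e = 15; heap: [0-14 ALLOC][15-21 ALLOC][22-37 FREE][38-39 ALLOC][40-45 FREE]
Op 8: f = malloc(8) -> f = 22; heap: [0-14 ALLOC][15-21 ALLOC][22-29 ALLOC][30-37 FREE][38-39 ALLOC][40-45 FREE]
Op 9: g = malloc(2) -> g = 30; heap: [0-14 ALLOC][15-21 ALLOC][22-29 ALLOC][30-31 ALLOC][32-37 FREE][38-39 ALLOC][40-45 FREE]
Op 10: h = malloc(3) -> h = 32; heap: [0-14 ALLOC][15-21 ALLOC][22-29 ALLOC][30-31 ALLOC][32-34 ALLOC][35-37 FREE][38-39 ALLOC][40-45 FREE]
Free blocks: [3 6] total_free=9 largest=6 -> 100*(9-6)/9 = 300/9 ≈ 33.333 -> rounds to 33

Answer: 33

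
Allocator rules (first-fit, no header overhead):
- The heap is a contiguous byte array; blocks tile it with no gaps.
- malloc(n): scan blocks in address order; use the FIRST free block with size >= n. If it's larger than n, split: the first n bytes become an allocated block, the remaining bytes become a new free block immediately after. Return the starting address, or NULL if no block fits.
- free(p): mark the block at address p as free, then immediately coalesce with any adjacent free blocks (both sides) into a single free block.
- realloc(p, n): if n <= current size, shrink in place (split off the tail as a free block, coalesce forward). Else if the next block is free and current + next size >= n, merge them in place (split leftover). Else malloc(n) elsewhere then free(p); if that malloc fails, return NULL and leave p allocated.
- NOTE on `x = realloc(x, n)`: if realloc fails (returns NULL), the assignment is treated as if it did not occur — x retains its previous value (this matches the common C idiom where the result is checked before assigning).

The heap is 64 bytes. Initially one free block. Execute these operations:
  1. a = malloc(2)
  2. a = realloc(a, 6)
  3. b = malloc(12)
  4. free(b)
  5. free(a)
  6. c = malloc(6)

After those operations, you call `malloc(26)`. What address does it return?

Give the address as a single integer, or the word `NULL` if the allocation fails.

Answer: 6

Derivation:
Op 1: a = malloc(2) -> a = 0; heap: [0-1 ALLOC][2-63 FREE]
Op 2: a = realloc(a, 6) -> a = 0; heap: [0-5 ALLOC][6-63 FREE]
Op 3: b = malloc(12) -> b = 6; heap: [0-5 ALLOC][6-17 ALLOC][18-63 FREE]
Op 4: free(b) -> (freed b); heap: [0-5 ALLOC][6-63 FREE]
Op 5: free(a) -> (freed a); heap: [0-63 FREE]
Op 6: c = malloc(6) -> c = 0; heap: [0-5 ALLOC][6-63 FREE]
malloc(26): first-fit scan over [0-5 ALLOC][6-63 FREE] -> 6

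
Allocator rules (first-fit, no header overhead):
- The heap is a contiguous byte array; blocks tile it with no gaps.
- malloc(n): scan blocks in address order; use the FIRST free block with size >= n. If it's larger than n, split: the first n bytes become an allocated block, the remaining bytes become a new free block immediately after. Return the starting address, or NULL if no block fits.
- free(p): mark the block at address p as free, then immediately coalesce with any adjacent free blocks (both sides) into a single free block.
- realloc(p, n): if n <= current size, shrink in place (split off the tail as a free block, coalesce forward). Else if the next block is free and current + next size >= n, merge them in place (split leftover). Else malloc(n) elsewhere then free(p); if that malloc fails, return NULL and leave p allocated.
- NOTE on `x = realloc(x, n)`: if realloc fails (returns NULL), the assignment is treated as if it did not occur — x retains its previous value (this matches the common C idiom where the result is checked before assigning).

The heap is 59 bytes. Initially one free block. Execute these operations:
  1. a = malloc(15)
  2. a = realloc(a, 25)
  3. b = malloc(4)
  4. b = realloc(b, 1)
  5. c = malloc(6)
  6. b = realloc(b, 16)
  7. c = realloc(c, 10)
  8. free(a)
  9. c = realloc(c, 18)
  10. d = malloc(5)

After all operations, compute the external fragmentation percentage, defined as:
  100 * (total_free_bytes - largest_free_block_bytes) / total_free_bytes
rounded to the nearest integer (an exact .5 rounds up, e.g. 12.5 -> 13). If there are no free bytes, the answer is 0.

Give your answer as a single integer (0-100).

Answer: 45

Derivation:
Op 1: a = malloc(15) -> a = 0; heap: [0-14 ALLOC][15-58 FREE]
Op 2: a = realloc(a, 25) -> a = 0; heap: [0-24 ALLOC][25-58 FREE]
Op 3: b = malloc(4) -> b = 25; heap: [0-24 ALLOC][25-28 ALLOC][29-58 FREE]
Op 4: b = realloc(b, 1) -> b = 25; heap: [0-24 ALLOC][25-25 ALLOC][26-58 FREE]
Op 5: c = malloc(6) -> c = 26; heap: [0-24 ALLOC][25-25 ALLOC][26-31 ALLOC][32-58 FREE]
Op 6: b = realloc(b, 16) -> b = 32; heap: [0-24 ALLOC][25-25 FREE][26-31 ALLOC][32-47 ALLOC][48-58 FREE]
Op 7: c = realloc(c, 10) -> c = 48; heap: [0-24 ALLOC][25-31 FREE][32-47 ALLOC][48-57 ALLOC][58-58 FREE]
Op 8: free(a) -> (freed a); heap: [0-31 FREE][32-47 ALLOC][48-57 ALLOC][58-58 FREE]
Op 9: c = realloc(c, 18) -> c = 0; heap: [0-17 ALLOC][18-31 FREE][32-47 ALLOC][48-58 FREE]
Op 10: d = malloc(5) -> d = 18; heap: [0-17 ALLOC][18-22 ALLOC][23-31 FREE][32-47 ALLOC][48-58 FREE]
Free blocks: [9 11] total_free=20 largest=11 -> 100*(20-11)/20 = 900/20 = 45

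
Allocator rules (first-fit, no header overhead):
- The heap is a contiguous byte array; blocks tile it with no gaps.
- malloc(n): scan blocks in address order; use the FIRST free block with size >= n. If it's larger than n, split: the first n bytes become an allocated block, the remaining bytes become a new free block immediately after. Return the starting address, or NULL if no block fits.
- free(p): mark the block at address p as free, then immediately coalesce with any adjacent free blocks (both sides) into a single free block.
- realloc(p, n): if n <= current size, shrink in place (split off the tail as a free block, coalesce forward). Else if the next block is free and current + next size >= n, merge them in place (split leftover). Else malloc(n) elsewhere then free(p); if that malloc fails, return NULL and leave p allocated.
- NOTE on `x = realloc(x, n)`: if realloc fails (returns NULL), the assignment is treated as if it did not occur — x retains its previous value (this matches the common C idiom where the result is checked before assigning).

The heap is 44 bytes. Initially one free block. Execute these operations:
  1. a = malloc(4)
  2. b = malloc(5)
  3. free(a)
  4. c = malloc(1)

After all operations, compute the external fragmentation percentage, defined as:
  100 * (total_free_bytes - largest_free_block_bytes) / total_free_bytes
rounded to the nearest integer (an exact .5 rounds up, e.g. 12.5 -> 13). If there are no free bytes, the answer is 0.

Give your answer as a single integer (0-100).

Op 1: a = malloc(4) -> a = 0; heap: [0-3 ALLOC][4-43 FREE]
Op 2: b = malloc(5) -> b = 4; heap: [0-3 ALLOC][4-8 ALLOC][9-43 FREE]
Op 3: free(a) -> (freed a); heap: [0-3 FREE][4-8 ALLOC][9-43 FREE]
Op 4: c = malloc(1) -> c = 0; heap: [0-0 ALLOC][1-3 FREE][4-8 ALLOC][9-43 FREE]
Free blocks: [3 35] total_free=38 largest=35 -> 100*(38-35)/38 = 300/38 ≈ 7.895 -> rounds to 8

Answer: 8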